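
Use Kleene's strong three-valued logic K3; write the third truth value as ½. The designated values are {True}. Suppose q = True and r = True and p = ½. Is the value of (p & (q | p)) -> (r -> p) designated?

q | p = True | ½ = True
p & (q | p) = ½ & True = ½
r -> p = True -> ½ = ½  [~True | ½]
(p & (q | p)) -> (r -> p) = ½ -> ½ = ½
½ ∉ {True}.

No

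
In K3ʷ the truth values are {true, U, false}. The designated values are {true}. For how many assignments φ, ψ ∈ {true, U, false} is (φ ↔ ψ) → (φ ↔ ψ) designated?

Designated under: (φ=true, ψ=true); (φ=true, ψ=false); (φ=false, ψ=true); (φ=false, ψ=false).

4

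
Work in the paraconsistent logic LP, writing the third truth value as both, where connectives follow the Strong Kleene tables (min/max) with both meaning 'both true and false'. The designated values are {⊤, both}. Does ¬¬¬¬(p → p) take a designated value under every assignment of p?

Yes

Every assignment of p over {⊤, both, ⊥} gives a value in {⊤, both}.
In particular, with p=both: ¬¬¬¬(p → p) = both.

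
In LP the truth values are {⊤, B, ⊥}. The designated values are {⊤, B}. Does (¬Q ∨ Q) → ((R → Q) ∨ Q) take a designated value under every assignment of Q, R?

No

Countermodel: Q=⊥, R=⊤ gives ⊥, which is not designated.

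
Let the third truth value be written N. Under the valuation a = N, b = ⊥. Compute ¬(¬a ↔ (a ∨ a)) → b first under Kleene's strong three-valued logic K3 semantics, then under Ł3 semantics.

N; ⊤

In Kleene's strong three-valued logic K3: ¬a = ¬N = N
a ∨ a = N ∨ N = N
¬a ↔ (a ∨ a) = N ↔ N = N
¬(¬a ↔ (a ∨ a)) = ¬N = N
¬(¬a ↔ (a ∨ a)) → b = N → ⊥ = N  [¬N ∨ ⊥]
In Ł3: ¬a = ¬N = N
a ∨ a = N ∨ N = N
¬a ↔ (a ∨ a) = N ↔ N = ⊤  [1 − |½−½|]
¬(¬a ↔ (a ∨ a)) = ¬⊤ = ⊥
¬(¬a ↔ (a ∨ a)) → b = ⊥ → ⊥ = ⊤
They differ because Kleene's strong three-valued logic K3 and Ł3 treat N differently under implication.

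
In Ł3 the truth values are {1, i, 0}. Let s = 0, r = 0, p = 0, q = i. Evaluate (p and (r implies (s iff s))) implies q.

1

s iff s = 0 iff 0 = 1
r implies (s iff s) = 0 implies 1 = 1
p and (r implies (s iff s)) = 0 and 1 = 0
(p and (r implies (s iff s))) implies q = 0 implies i = 1  [min(1, 1−0+½)]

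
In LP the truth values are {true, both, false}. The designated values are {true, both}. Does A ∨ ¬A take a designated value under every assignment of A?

Every assignment of A over {true, both, false} gives a value in {true, both}.
In particular, with A=both: A ∨ ¬A = both.

Yes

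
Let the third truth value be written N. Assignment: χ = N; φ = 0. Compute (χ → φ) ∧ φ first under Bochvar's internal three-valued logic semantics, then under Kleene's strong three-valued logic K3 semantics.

In Bochvar's internal three-valued logic: χ → φ = N → 0 = N
(χ → φ) ∧ φ = N ∧ 0 = N
In Kleene's strong three-valued logic K3: χ → φ = N → 0 = N
(χ → φ) ∧ φ = N ∧ 0 = 0
They differ because Bochvar's internal three-valued logic and Kleene's strong three-valued logic K3 treat N differently under the binary connectives.

N; 0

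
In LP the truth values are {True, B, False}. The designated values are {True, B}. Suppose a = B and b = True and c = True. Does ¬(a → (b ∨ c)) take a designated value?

No

b ∨ c = True ∨ True = True
a → (b ∨ c) = B → True = True  [¬B ∨ True]
¬(a → (b ∨ c)) = ¬True = False
False ∉ {True, B}.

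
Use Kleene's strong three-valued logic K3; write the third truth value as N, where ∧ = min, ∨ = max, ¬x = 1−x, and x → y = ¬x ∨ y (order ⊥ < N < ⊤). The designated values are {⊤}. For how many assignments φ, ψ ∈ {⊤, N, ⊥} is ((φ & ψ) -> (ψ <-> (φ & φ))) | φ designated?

7

Of the 9 assignments, 7 give a value in {⊤}.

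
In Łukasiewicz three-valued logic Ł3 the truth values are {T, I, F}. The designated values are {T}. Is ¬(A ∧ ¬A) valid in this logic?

Countermodel: A=I gives I, which is not designated.

No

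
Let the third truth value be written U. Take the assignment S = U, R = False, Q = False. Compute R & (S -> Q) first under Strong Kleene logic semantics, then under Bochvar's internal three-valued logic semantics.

False; U

In Strong Kleene logic: S -> Q = U -> False = U  [~U | False]
R & (S -> Q) = False & U = False
In Bochvar's internal three-valued logic: S -> Q = U -> False = U  [any arg is the third value ⇒ result is the third value]
R & (S -> Q) = False & U = U
They differ because Strong Kleene logic and Bochvar's internal three-valued logic treat U differently under the binary connectives.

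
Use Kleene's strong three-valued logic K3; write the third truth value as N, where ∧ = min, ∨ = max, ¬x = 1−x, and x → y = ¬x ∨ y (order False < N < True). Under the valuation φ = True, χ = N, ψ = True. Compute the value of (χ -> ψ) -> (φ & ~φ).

χ -> ψ = N -> True = True
~φ = ~True = False
φ & ~φ = True & False = False
(χ -> ψ) -> (φ & ~φ) = True -> False = False

False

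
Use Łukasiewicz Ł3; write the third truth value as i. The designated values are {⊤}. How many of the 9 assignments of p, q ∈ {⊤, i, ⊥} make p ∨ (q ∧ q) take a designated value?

Of the 9 assignments, 5 give a value in {⊤}.

5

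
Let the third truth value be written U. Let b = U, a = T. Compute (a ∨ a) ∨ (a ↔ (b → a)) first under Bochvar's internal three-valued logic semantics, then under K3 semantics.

In Bochvar's internal three-valued logic: a ∨ a = T ∨ T = T
b → a = U → T = U  [any arg is the third value ⇒ result is the third value]
a ↔ (b → a) = T ↔ U = U
(a ∨ a) ∨ (a ↔ (b → a)) = T ∨ U = U
In K3: a ∨ a = T ∨ T = T
b → a = U → T = T  [¬U ∨ T]
a ↔ (b → a) = T ↔ T = T
(a ∨ a) ∨ (a ↔ (b → a)) = T ∨ T = T
They differ because Bochvar's internal three-valued logic and K3 treat U differently under the binary connectives.

U; T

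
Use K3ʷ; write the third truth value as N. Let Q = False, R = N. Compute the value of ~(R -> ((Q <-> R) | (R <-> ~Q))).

N

Q <-> R = False <-> N = N
~Q = ~False = True
R <-> ~Q = N <-> True = N
(Q <-> R) | (R <-> ~Q) = N | N = N
R -> ((Q <-> R) | (R <-> ~Q)) = N -> N = N  [any arg is the third value ⇒ result is the third value]
~(R -> ((Q <-> R) | (R <-> ~Q))) = ~N = N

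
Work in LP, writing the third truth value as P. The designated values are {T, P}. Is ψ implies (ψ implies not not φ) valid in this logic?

Countermodel: ψ=T, φ=F gives F, which is not designated.

No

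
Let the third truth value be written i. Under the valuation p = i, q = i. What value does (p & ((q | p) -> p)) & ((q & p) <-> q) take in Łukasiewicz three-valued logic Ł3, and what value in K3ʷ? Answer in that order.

In Łukasiewicz three-valued logic Ł3: q | p = i | i = i
(q | p) -> p = i -> i = T  [min(1, 1−½+½)]
p & ((q | p) -> p) = i & T = i
q & p = i & i = i
(q & p) <-> q = i <-> i = T
(p & ((q | p) -> p)) & ((q & p) <-> q) = i & T = i
In K3ʷ: q | p = i | i = i
(q | p) -> p = i -> i = i  [any arg is the third value ⇒ result is the third value]
p & ((q | p) -> p) = i & i = i
q & p = i & i = i
(q & p) <-> q = i <-> i = i
(p & ((q | p) -> p)) & ((q & p) <-> q) = i & i = i

i; i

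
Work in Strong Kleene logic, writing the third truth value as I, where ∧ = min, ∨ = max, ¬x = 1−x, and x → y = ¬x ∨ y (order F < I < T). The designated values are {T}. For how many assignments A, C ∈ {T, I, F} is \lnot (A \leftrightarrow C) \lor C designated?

4

Designated under: (A=T, C=T); (A=T, C=F); (A=I, C=T); (A=F, C=T).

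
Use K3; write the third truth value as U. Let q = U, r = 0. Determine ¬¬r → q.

¬r = ¬0 = 1
¬¬r = ¬1 = 0
¬¬r → q = 0 → U = 1  [¬0 ∨ U]

1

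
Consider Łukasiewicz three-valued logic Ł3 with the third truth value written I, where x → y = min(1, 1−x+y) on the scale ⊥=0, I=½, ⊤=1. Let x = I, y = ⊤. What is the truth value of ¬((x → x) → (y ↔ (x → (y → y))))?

x → x = I → I = ⊤
y → y = ⊤ → ⊤ = ⊤
x → (y → y) = I → ⊤ = ⊤
y ↔ (x → (y → y)) = ⊤ ↔ ⊤ = ⊤
(x → x) → (y ↔ (x → (y → y))) = ⊤ → ⊤ = ⊤
¬((x → x) → (y ↔ (x → (y → y)))) = ¬⊤ = ⊥

⊥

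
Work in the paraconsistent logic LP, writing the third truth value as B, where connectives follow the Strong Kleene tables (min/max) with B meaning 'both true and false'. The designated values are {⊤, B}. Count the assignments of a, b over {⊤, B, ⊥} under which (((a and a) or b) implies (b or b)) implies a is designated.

Of the 9 assignments, 7 give a value in {⊤, B}.

7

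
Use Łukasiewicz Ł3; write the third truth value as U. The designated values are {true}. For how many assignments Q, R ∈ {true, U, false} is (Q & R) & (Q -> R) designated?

Designated under: (Q=true, R=true).

1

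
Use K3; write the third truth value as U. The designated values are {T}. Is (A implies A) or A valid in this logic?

Countermodel: A=U gives U, which is not designated.

No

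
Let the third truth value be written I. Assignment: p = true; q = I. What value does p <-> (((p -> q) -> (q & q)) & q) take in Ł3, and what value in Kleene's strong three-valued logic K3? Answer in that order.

I; I

In Ł3: p -> q = true -> I = I  [min(1, 1−1+½)]
q & q = I & I = I
(p -> q) -> (q & q) = I -> I = true
((p -> q) -> (q & q)) & q = true & I = I
p <-> (((p -> q) -> (q & q)) & q) = true <-> I = I
In Kleene's strong three-valued logic K3: p -> q = true -> I = I  [~true | I]
q & q = I & I = I
(p -> q) -> (q & q) = I -> I = I
((p -> q) -> (q & q)) & q = I & I = I
p <-> (((p -> q) -> (q & q)) & q) = true <-> I = I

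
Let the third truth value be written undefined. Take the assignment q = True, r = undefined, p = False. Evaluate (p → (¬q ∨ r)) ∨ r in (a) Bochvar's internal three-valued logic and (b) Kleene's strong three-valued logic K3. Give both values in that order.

In Bochvar's internal three-valued logic: ¬q = ¬True = False
¬q ∨ r = False ∨ undefined = undefined
p → (¬q ∨ r) = False → undefined = undefined  [any arg is the third value ⇒ result is the third value]
(p → (¬q ∨ r)) ∨ r = undefined ∨ undefined = undefined
In Kleene's strong three-valued logic K3: ¬q = ¬True = False
¬q ∨ r = False ∨ undefined = undefined
p → (¬q ∨ r) = False → undefined = True
(p → (¬q ∨ r)) ∨ r = True ∨ undefined = True
They differ because Bochvar's internal three-valued logic and Kleene's strong three-valued logic K3 treat undefined differently under the binary connectives.

undefined; True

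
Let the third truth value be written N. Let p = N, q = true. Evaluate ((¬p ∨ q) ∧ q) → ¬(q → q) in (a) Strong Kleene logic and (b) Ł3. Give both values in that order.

In Strong Kleene logic: ¬p = ¬N = N
¬p ∨ q = N ∨ true = true
(¬p ∨ q) ∧ q = true ∧ true = true
q → q = true → true = true
¬(q → q) = ¬true = false
((¬p ∨ q) ∧ q) → ¬(q → q) = true → false = false
In Ł3: ¬p = ¬N = N
¬p ∨ q = N ∨ true = true
(¬p ∨ q) ∧ q = true ∧ true = true
q → q = true → true = true
¬(q → q) = ¬true = false
((¬p ∨ q) ∧ q) → ¬(q → q) = true → false = false

false; false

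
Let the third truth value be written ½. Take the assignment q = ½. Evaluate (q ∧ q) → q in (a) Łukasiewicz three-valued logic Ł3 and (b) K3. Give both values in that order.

1; ½

In Łukasiewicz three-valued logic Ł3: q ∧ q = ½ ∧ ½ = ½
(q ∧ q) → q = ½ → ½ = 1
In K3: q ∧ q = ½ ∧ ½ = ½
(q ∧ q) → q = ½ → ½ = ½
They differ because Łukasiewicz three-valued logic Ł3 and K3 treat ½ differently under implication.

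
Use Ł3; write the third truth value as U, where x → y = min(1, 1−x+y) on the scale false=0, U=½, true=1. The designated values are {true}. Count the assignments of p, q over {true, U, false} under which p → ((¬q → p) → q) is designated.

7

Of the 9 assignments, 7 give a value in {true}.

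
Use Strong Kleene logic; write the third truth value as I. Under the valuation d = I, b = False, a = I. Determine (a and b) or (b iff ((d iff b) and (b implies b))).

I

a and b = I and False = False
d iff b = I iff False = I
b implies b = False implies False = True
(d iff b) and (b implies b) = I and True = I
b iff ((d iff b) and (b implies b)) = False iff I = I
(a and b) or (b iff ((d iff b) and (b implies b))) = False or I = I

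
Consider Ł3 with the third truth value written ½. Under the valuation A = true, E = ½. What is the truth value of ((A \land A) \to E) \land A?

½

A \land A = true \land true = true
(A \land A) \to E = true \to ½ = ½  [min(1, 1−1+½)]
((A \land A) \to E) \land A = ½ \land true = ½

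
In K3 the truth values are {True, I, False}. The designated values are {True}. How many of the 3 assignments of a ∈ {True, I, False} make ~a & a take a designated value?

a=True: False ·
a=I: I ·
a=False: False ·

0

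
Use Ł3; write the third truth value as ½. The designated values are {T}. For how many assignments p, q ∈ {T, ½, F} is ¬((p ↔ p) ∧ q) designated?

Designated under: (p=T, q=F); (p=½, q=F); (p=F, q=F).

3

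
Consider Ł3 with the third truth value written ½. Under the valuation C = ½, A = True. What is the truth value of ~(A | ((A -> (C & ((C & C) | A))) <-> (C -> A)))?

False

C & C = ½ & ½ = ½
(C & C) | A = ½ | True = True
C & ((C & C) | A) = ½ & True = ½
A -> (C & ((C & C) | A)) = True -> ½ = ½  [min(1, 1−1+½)]
C -> A = ½ -> True = True
(A -> (C & ((C & C) | A))) <-> (C -> A) = ½ <-> True = ½
A | ((A -> (C & ((C & C) | A))) <-> (C -> A)) = True | ½ = True
~(A | ((A -> (C & ((C & C) | A))) <-> (C -> A))) = ~True = False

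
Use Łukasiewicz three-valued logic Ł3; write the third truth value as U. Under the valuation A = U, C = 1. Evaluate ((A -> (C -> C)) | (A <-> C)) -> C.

1

C -> C = 1 -> 1 = 1
A -> (C -> C) = U -> 1 = 1
A <-> C = U <-> 1 = U
(A -> (C -> C)) | (A <-> C) = 1 | U = 1
((A -> (C -> C)) | (A <-> C)) -> C = 1 -> 1 = 1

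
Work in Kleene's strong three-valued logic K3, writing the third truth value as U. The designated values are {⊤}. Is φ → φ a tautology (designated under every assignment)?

Countermodel: φ=U gives U, which is not designated.

No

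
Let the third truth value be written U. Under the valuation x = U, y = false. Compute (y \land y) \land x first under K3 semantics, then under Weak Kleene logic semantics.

false; U

In K3: y \land y = false \land false = false
(y \land y) \land x = false \land U = false
In Weak Kleene logic: y \land y = false \land false = false
(y \land y) \land x = false \land U = U
They differ because K3 and Weak Kleene logic treat U differently under the binary connectives.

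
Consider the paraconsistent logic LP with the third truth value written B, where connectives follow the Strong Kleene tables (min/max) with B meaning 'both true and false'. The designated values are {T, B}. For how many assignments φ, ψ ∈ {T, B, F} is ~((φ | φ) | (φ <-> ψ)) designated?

Of the 9 assignments, 5 give a value in {T, B}.

5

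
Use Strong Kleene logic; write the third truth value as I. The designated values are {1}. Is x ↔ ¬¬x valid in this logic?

No

Countermodel: x=I gives I, which is not designated.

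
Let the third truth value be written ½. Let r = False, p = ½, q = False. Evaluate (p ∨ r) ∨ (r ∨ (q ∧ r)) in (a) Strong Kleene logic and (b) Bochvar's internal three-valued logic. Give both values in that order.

In Strong Kleene logic: p ∨ r = ½ ∨ False = ½
q ∧ r = False ∧ False = False
r ∨ (q ∧ r) = False ∨ False = False
(p ∨ r) ∨ (r ∨ (q ∧ r)) = ½ ∨ False = ½
In Bochvar's internal three-valued logic: p ∨ r = ½ ∨ False = ½
q ∧ r = False ∧ False = False
r ∨ (q ∧ r) = False ∨ False = False
(p ∨ r) ∨ (r ∨ (q ∧ r)) = ½ ∨ False = ½

½; ½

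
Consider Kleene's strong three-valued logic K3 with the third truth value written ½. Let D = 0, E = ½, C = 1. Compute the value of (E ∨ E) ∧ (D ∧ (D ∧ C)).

0

E ∨ E = ½ ∨ ½ = ½
D ∧ C = 0 ∧ 1 = 0
D ∧ (D ∧ C) = 0 ∧ 0 = 0
(E ∨ E) ∧ (D ∧ (D ∧ C)) = ½ ∧ 0 = 0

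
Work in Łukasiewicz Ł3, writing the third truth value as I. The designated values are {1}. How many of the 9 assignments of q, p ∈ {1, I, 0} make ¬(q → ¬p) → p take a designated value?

9

Of the 9 assignments, 9 give a value in {1}.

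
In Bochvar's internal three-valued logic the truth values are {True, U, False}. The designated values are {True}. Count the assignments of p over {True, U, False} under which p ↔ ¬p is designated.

p=True: False ·
p=U: U ·
p=False: False ·

0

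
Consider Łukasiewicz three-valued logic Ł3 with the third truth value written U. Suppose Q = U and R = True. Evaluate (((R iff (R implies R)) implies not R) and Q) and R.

R implies R = True implies True = True
R iff (R implies R) = True iff True = True
not R = not True = False
(R iff (R implies R)) implies not R = True implies False = False
((R iff (R implies R)) implies not R) and Q = False and U = False
(((R iff (R implies R)) implies not R) and Q) and R = False and True = False

False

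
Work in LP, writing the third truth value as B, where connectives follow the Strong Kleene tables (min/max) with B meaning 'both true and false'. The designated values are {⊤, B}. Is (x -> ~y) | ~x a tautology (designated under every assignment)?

Countermodel: x=⊤, y=⊤ gives ⊥, which is not designated.

No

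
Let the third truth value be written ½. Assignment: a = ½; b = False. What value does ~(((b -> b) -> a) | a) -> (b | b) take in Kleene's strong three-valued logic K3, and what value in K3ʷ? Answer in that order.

½; ½

In Kleene's strong three-valued logic K3: b -> b = False -> False = True
(b -> b) -> a = True -> ½ = ½  [~True | ½]
((b -> b) -> a) | a = ½ | ½ = ½
~(((b -> b) -> a) | a) = ~½ = ½
b | b = False | False = False
~(((b -> b) -> a) | a) -> (b | b) = ½ -> False = ½
In K3ʷ: b -> b = False -> False = True
(b -> b) -> a = True -> ½ = ½
((b -> b) -> a) | a = ½ | ½ = ½
~(((b -> b) -> a) | a) = ~½ = ½
b | b = False | False = False
~(((b -> b) -> a) | a) -> (b | b) = ½ -> False = ½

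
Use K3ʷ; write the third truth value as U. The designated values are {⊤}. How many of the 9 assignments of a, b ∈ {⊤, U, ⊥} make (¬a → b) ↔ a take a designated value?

Designated under: (a=⊤, b=⊤); (a=⊤, b=⊥); (a=⊥, b=⊥).

3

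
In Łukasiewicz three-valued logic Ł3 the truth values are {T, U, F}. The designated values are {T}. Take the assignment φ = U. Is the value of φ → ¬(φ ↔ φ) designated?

No

φ ↔ φ = U ↔ U = T  [1 − |½−½|]
¬(φ ↔ φ) = ¬T = F
φ → ¬(φ ↔ φ) = U → F = U
U ∉ {T}.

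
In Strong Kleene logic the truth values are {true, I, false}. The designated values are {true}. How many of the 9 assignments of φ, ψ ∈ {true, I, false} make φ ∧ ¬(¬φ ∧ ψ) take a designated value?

Designated under: (φ=true, ψ=true); (φ=true, ψ=I); (φ=true, ψ=false).

3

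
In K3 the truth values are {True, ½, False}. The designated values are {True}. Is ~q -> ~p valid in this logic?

No

Countermodel: q=½, p=True gives ½, which is not designated.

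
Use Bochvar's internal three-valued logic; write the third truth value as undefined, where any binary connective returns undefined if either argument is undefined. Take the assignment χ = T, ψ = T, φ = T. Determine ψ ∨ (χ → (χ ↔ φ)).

χ ↔ φ = T ↔ T = T
χ → (χ ↔ φ) = T → T = T
ψ ∨ (χ → (χ ↔ φ)) = T ∨ T = T

T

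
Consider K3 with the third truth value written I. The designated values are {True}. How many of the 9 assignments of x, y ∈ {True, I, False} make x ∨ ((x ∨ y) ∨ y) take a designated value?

Of the 9 assignments, 5 give a value in {True}.

5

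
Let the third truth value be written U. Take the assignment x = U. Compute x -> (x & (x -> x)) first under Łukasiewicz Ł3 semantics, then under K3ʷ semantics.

⊤; U

In Łukasiewicz Ł3: x -> x = U -> U = ⊤  [min(1, 1−½+½)]
x & (x -> x) = U & ⊤ = U
x -> (x & (x -> x)) = U -> U = ⊤
In K3ʷ: x -> x = U -> U = U
x & (x -> x) = U & U = U
x -> (x & (x -> x)) = U -> U = U
They differ because Łukasiewicz Ł3 and K3ʷ treat U differently under the binary connectives.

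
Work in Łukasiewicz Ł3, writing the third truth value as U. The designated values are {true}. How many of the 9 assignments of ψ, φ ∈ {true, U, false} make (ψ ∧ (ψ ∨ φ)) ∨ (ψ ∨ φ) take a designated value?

Of the 9 assignments, 5 give a value in {true}.

5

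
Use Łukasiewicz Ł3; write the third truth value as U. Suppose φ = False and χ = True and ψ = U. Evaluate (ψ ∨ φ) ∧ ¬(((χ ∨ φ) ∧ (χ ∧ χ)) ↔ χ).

ψ ∨ φ = U ∨ False = U
χ ∨ φ = True ∨ False = True
χ ∧ χ = True ∧ True = True
(χ ∨ φ) ∧ (χ ∧ χ) = True ∧ True = True
((χ ∨ φ) ∧ (χ ∧ χ)) ↔ χ = True ↔ True = True
¬(((χ ∨ φ) ∧ (χ ∧ χ)) ↔ χ) = ¬True = False
(ψ ∨ φ) ∧ ¬(((χ ∨ φ) ∧ (χ ∧ χ)) ↔ χ) = U ∧ False = False

False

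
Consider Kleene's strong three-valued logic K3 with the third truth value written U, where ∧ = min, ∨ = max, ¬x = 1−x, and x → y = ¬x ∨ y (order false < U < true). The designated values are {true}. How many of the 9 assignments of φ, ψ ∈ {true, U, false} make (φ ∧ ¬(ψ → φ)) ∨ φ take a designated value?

3

Designated under: (φ=true, ψ=true); (φ=true, ψ=U); (φ=true, ψ=false).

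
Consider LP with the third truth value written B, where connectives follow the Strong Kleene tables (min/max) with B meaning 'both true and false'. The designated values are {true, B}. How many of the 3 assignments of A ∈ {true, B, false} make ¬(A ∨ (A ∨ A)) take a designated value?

A=true: false ·
A=B: B ✓
A=false: true ✓

2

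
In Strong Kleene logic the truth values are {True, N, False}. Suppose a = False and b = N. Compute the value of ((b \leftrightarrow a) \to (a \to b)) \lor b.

b \leftrightarrow a = N \leftrightarrow False = N
a \to b = False \to N = True  [\lnot False \lor N]
(b \leftrightarrow a) \to (a \to b) = N \to True = True
((b \leftrightarrow a) \to (a \to b)) \lor b = True \lor N = True

True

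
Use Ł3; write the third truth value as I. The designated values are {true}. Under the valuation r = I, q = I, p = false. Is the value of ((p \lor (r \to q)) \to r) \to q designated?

Yes

r \to q = I \to I = true
p \lor (r \to q) = false \lor true = true
(p \lor (r \to q)) \to r = true \to I = I
((p \lor (r \to q)) \to r) \to q = I \to I = true
true ∈ {true}.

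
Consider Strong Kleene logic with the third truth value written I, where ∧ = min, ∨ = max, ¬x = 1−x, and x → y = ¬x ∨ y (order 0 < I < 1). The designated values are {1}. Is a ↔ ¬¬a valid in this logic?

Countermodel: a=I gives I, which is not designated.

No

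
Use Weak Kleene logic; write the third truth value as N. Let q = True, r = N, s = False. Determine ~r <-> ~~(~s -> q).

~r = ~N = N
~s = ~False = True
~s -> q = True -> True = True
~(~s -> q) = ~True = False
~~(~s -> q) = ~False = True
~r <-> ~~(~s -> q) = N <-> True = N

N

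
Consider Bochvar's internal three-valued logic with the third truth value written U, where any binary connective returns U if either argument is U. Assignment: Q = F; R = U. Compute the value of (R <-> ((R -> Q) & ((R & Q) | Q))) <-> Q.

R -> Q = U -> F = U  [any arg is the third value ⇒ result is the third value]
R & Q = U & F = U
(R & Q) | Q = U | F = U
(R -> Q) & ((R & Q) | Q) = U & U = U
R <-> ((R -> Q) & ((R & Q) | Q)) = U <-> U = U
(R <-> ((R -> Q) & ((R & Q) | Q))) <-> Q = U <-> F = U

U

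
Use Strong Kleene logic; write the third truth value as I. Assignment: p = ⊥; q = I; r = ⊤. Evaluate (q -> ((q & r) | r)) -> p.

q & r = I & ⊤ = I
(q & r) | r = I | ⊤ = ⊤
q -> ((q & r) | r) = I -> ⊤ = ⊤
(q -> ((q & r) | r)) -> p = ⊤ -> ⊥ = ⊥

⊥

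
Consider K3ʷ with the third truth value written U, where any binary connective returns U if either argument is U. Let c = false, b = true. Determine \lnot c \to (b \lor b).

true

\lnot c = \lnot false = true
b \lor b = true \lor true = true
\lnot c \to (b \lor b) = true \to true = true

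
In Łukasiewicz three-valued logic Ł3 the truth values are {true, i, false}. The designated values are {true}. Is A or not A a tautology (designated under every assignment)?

No

Countermodel: A=i gives i, which is not designated.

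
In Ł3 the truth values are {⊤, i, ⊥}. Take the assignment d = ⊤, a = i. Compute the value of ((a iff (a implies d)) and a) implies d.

a implies d = i implies ⊤ = ⊤  [min(1, 1−½+1)]
a iff (a implies d) = i iff ⊤ = i
(a iff (a implies d)) and a = i and i = i
((a iff (a implies d)) and a) implies d = i implies ⊤ = ⊤

⊤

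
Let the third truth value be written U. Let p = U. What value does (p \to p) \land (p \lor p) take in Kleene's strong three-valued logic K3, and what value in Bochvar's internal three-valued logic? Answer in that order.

U; U

In Kleene's strong three-valued logic K3: p \to p = U \to U = U  [\lnot U \lor U]
p \lor p = U \lor U = U
(p \to p) \land (p \lor p) = U \land U = U
In Bochvar's internal three-valued logic: p \to p = U \to U = U  [any arg is the third value ⇒ result is the third value]
p \lor p = U \lor U = U
(p \to p) \land (p \lor p) = U \land U = U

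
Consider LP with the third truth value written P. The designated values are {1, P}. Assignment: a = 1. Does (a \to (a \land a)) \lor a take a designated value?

a \land a = 1 \land 1 = 1
a \to (a \land a) = 1 \to 1 = 1
(a \to (a \land a)) \lor a = 1 \lor 1 = 1
1 ∈ {1, P}.

Yes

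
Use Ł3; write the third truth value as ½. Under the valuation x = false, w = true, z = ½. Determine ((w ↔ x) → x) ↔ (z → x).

w ↔ x = true ↔ false = false
(w ↔ x) → x = false → false = true
z → x = ½ → false = ½
((w ↔ x) → x) ↔ (z → x) = true ↔ ½ = ½

½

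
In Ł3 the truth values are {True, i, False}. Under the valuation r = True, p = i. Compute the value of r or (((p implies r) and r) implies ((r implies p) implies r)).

p implies r = i implies True = True
(p implies r) and r = True and True = True
r implies p = True implies i = i
(r implies p) implies r = i implies True = True
((p implies r) and r) implies ((r implies p) implies r) = True implies True = True
r or (((p implies r) and r) implies ((r implies p) implies r)) = True or True = True

True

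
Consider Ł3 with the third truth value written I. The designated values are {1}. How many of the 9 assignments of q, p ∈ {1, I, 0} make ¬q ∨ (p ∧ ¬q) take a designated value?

Designated under: (q=0, p=1); (q=0, p=I); (q=0, p=0).

3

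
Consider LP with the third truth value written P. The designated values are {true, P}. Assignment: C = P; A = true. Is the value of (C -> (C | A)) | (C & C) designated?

C | A = P | true = true
C -> (C | A) = P -> true = true  [~P | true]
C & C = P & P = P
(C -> (C | A)) | (C & C) = true | P = true
true ∈ {true, P}.

Yes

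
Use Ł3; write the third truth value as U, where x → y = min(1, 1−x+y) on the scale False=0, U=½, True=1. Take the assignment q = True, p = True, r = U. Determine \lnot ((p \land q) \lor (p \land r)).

p \land q = True \land True = True
p \land r = True \land U = U
(p \land q) \lor (p \land r) = True \lor U = True
\lnot ((p \land q) \lor (p \land r)) = \lnot True = False

False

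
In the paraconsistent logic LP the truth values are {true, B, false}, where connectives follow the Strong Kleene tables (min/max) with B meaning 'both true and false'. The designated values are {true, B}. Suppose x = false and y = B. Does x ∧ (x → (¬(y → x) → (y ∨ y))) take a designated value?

y → x = B → false = B  [¬B ∨ false]
¬(y → x) = ¬B = B
y ∨ y = B ∨ B = B
¬(y → x) → (y ∨ y) = B → B = B
x → (¬(y → x) → (y ∨ y)) = false → B = true
x ∧ (x → (¬(y → x) → (y ∨ y))) = false ∧ true = false
false ∉ {true, B}.

No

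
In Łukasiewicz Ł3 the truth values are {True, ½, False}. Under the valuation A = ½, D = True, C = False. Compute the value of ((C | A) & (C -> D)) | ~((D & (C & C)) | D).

½

C | A = False | ½ = ½
C -> D = False -> True = True
(C | A) & (C -> D) = ½ & True = ½
C & C = False & False = False
D & (C & C) = True & False = False
(D & (C & C)) | D = False | True = True
~((D & (C & C)) | D) = ~True = False
((C | A) & (C -> D)) | ~((D & (C & C)) | D) = ½ | False = ½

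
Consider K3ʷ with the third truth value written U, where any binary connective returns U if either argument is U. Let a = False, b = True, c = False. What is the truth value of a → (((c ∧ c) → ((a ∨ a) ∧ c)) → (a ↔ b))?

True

c ∧ c = False ∧ False = False
a ∨ a = False ∨ False = False
(a ∨ a) ∧ c = False ∧ False = False
(c ∧ c) → ((a ∨ a) ∧ c) = False → False = True
a ↔ b = False ↔ True = False
((c ∧ c) → ((a ∨ a) ∧ c)) → (a ↔ b) = True → False = False
a → (((c ∧ c) → ((a ∨ a) ∧ c)) → (a ↔ b)) = False → False = True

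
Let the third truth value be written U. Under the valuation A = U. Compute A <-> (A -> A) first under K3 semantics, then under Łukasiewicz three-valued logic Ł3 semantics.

In K3: A -> A = U -> U = U  [~U | U]
A <-> (A -> A) = U <-> U = U
In Łukasiewicz three-valued logic Ł3: A -> A = U -> U = 1  [min(1, 1−½+½)]
A <-> (A -> A) = U <-> 1 = U

U; U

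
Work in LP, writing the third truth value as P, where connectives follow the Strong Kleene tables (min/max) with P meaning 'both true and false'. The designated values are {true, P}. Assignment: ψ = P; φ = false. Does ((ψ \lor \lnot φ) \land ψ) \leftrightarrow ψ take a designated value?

\lnot φ = \lnot false = true
ψ \lor \lnot φ = P \lor true = true
(ψ \lor \lnot φ) \land ψ = true \land P = P
((ψ \lor \lnot φ) \land ψ) \leftrightarrow ψ = P \leftrightarrow P = P
P ∈ {true, P}.

Yes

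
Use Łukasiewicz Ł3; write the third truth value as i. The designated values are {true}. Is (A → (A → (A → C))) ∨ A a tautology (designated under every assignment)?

Every assignment of A, C over {true, i, false} gives a value in {true}.
In particular, with A=i, C=i: (A → (A → (A → C))) ∨ A = true.

Yes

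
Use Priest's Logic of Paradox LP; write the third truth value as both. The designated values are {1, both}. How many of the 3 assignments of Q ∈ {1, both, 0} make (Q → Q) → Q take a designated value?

Q=1: 1 ✓
Q=both: both ✓
Q=0: 0 ·

2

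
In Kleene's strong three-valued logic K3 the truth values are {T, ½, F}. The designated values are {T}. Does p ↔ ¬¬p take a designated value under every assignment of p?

Countermodel: p=½ gives ½, which is not designated.

No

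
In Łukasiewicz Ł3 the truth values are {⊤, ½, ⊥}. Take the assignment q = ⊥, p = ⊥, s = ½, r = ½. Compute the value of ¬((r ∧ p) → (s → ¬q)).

r ∧ p = ½ ∧ ⊥ = ⊥
¬q = ¬⊥ = ⊤
s → ¬q = ½ → ⊤ = ⊤  [min(1, 1−½+1)]
(r ∧ p) → (s → ¬q) = ⊥ → ⊤ = ⊤
¬((r ∧ p) → (s → ¬q)) = ¬⊤ = ⊥

⊥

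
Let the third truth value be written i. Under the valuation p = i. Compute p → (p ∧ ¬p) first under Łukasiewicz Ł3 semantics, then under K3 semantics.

In Łukasiewicz Ł3: ¬p = ¬i = i
p ∧ ¬p = i ∧ i = i
p → (p ∧ ¬p) = i → i = 1  [min(1, 1−½+½)]
In K3: ¬p = ¬i = i
p ∧ ¬p = i ∧ i = i
p → (p ∧ ¬p) = i → i = i  [¬i ∨ i]
They differ because Łukasiewicz Ł3 and K3 treat i differently under implication.

1; i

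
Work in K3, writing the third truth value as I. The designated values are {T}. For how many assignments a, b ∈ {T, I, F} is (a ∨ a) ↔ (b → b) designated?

Designated under: (a=T, b=T); (a=T, b=F).

2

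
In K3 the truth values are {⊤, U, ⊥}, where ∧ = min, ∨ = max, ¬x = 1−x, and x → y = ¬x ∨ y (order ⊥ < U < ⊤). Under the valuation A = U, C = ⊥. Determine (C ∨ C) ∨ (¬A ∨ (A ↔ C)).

U

C ∨ C = ⊥ ∨ ⊥ = ⊥
¬A = ¬U = U
A ↔ C = U ↔ ⊥ = U
¬A ∨ (A ↔ C) = U ∨ U = U
(C ∨ C) ∨ (¬A ∨ (A ↔ C)) = ⊥ ∨ U = U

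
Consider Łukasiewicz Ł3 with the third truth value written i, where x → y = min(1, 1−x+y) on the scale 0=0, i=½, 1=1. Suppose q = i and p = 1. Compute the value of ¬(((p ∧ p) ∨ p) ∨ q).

p ∧ p = 1 ∧ 1 = 1
(p ∧ p) ∨ p = 1 ∨ 1 = 1
((p ∧ p) ∨ p) ∨ q = 1 ∨ i = 1
¬(((p ∧ p) ∨ p) ∨ q) = ¬1 = 0

0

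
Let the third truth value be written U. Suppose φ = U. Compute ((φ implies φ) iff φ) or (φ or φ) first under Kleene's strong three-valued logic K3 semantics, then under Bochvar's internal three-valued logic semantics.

U; U

In Kleene's strong three-valued logic K3: φ implies φ = U implies U = U  [not U or U]
(φ implies φ) iff φ = U iff U = U
φ or φ = U or U = U
((φ implies φ) iff φ) or (φ or φ) = U or U = U
In Bochvar's internal three-valued logic: φ implies φ = U implies U = U  [any arg is the third value ⇒ result is the third value]
(φ implies φ) iff φ = U iff U = U
φ or φ = U or U = U
((φ implies φ) iff φ) or (φ or φ) = U or U = U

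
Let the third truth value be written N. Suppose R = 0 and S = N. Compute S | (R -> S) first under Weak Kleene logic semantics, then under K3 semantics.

N; 1

In Weak Kleene logic: R -> S = 0 -> N = N  [any arg is the third value ⇒ result is the third value]
S | (R -> S) = N | N = N
In K3: R -> S = 0 -> N = 1  [~0 | N]
S | (R -> S) = N | 1 = 1
They differ because Weak Kleene logic and K3 treat N differently under the binary connectives.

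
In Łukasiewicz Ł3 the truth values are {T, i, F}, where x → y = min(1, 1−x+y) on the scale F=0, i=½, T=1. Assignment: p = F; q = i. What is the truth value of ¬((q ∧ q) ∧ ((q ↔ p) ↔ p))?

i

q ∧ q = i ∧ i = i
q ↔ p = i ↔ F = i  [1 − |½−0|]
(q ↔ p) ↔ p = i ↔ F = i
(q ∧ q) ∧ ((q ↔ p) ↔ p) = i ∧ i = i
¬((q ∧ q) ∧ ((q ↔ p) ↔ p)) = ¬i = i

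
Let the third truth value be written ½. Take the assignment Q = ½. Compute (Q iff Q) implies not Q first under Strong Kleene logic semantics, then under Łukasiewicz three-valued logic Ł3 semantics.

In Strong Kleene logic: Q iff Q = ½ iff ½ = ½
not Q = not ½ = ½
(Q iff Q) implies not Q = ½ implies ½ = ½  [not ½ or ½]
In Łukasiewicz three-valued logic Ł3: Q iff Q = ½ iff ½ = 1  [1 − |½−½|]
not Q = not ½ = ½
(Q iff Q) implies not Q = 1 implies ½ = ½

½; ½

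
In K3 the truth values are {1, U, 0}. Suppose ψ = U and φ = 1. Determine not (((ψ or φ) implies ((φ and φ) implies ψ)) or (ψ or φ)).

0

ψ or φ = U or 1 = 1
φ and φ = 1 and 1 = 1
(φ and φ) implies ψ = 1 implies U = U  [not 1 or U]
(ψ or φ) implies ((φ and φ) implies ψ) = 1 implies U = U
ψ or φ = U or 1 = 1
((ψ or φ) implies ((φ and φ) implies ψ)) or (ψ or φ) = U or 1 = 1
not (((ψ or φ) implies ((φ and φ) implies ψ)) or (ψ or φ)) = not 1 = 0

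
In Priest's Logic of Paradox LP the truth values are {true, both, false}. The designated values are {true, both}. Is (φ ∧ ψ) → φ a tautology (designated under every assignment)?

Every assignment of φ, ψ over {true, both, false} gives a value in {true, both}.
In particular, with φ=both, ψ=both: (φ ∧ ψ) → φ = both.

Yes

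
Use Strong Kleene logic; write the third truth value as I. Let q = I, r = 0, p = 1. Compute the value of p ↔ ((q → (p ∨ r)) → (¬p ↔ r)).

1

p ∨ r = 1 ∨ 0 = 1
q → (p ∨ r) = I → 1 = 1  [¬I ∨ 1]
¬p = ¬1 = 0
¬p ↔ r = 0 ↔ 0 = 1
(q → (p ∨ r)) → (¬p ↔ r) = 1 → 1 = 1
p ↔ ((q → (p ∨ r)) → (¬p ↔ r)) = 1 ↔ 1 = 1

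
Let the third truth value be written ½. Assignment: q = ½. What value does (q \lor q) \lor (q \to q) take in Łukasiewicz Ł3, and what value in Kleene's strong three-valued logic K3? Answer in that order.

In Łukasiewicz Ł3: q \lor q = ½ \lor ½ = ½
q \to q = ½ \to ½ = True  [min(1, 1−½+½)]
(q \lor q) \lor (q \to q) = ½ \lor True = True
In Kleene's strong three-valued logic K3: q \lor q = ½ \lor ½ = ½
q \to q = ½ \to ½ = ½  [\lnot ½ \lor ½]
(q \lor q) \lor (q \to q) = ½ \lor ½ = ½
They differ because Łukasiewicz Ł3 and Kleene's strong three-valued logic K3 treat ½ differently under implication.

True; ½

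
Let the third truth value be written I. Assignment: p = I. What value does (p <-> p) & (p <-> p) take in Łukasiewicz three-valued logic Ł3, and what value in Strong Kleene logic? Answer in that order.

In Łukasiewicz three-valued logic Ł3: p <-> p = I <-> I = True  [1 − |½−½|]
p <-> p = I <-> I = True
(p <-> p) & (p <-> p) = True & True = True
In Strong Kleene logic: p <-> p = I <-> I = I
p <-> p = I <-> I = I
(p <-> p) & (p <-> p) = I & I = I
They differ because Łukasiewicz three-valued logic Ł3 and Strong Kleene logic treat I differently under implication.

True; I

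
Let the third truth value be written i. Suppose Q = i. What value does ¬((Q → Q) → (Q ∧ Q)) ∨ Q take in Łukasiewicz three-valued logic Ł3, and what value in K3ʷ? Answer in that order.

i; i

In Łukasiewicz three-valued logic Ł3: Q → Q = i → i = 1  [min(1, 1−½+½)]
Q ∧ Q = i ∧ i = i
(Q → Q) → (Q ∧ Q) = 1 → i = i
¬((Q → Q) → (Q ∧ Q)) = ¬i = i
¬((Q → Q) → (Q ∧ Q)) ∨ Q = i ∨ i = i
In K3ʷ: Q → Q = i → i = i  [any arg is the third value ⇒ result is the third value]
Q ∧ Q = i ∧ i = i
(Q → Q) → (Q ∧ Q) = i → i = i
¬((Q → Q) → (Q ∧ Q)) = ¬i = i
¬((Q → Q) → (Q ∧ Q)) ∨ Q = i ∨ i = i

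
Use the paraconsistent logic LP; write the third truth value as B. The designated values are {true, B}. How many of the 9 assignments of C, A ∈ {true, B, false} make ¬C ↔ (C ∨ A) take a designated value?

5

Of the 9 assignments, 5 give a value in {true, B}.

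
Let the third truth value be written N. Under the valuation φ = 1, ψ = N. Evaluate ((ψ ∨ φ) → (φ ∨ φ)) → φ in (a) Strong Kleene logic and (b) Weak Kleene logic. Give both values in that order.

In Strong Kleene logic: ψ ∨ φ = N ∨ 1 = 1
φ ∨ φ = 1 ∨ 1 = 1
(ψ ∨ φ) → (φ ∨ φ) = 1 → 1 = 1
((ψ ∨ φ) → (φ ∨ φ)) → φ = 1 → 1 = 1
In Weak Kleene logic: ψ ∨ φ = N ∨ 1 = N
φ ∨ φ = 1 ∨ 1 = 1
(ψ ∨ φ) → (φ ∨ φ) = N → 1 = N  [any arg is the third value ⇒ result is the third value]
((ψ ∨ φ) → (φ ∨ φ)) → φ = N → 1 = N
They differ because Strong Kleene logic and Weak Kleene logic treat N differently under the binary connectives.

1; N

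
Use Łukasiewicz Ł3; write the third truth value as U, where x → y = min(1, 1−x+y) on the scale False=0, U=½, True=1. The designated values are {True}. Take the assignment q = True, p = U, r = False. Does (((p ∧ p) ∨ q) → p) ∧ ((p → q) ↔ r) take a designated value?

p ∧ p = U ∧ U = U
(p ∧ p) ∨ q = U ∨ True = True
((p ∧ p) ∨ q) → p = True → U = U  [min(1, 1−1+½)]
p → q = U → True = True
(p → q) ↔ r = True ↔ False = False
(((p ∧ p) ∨ q) → p) ∧ ((p → q) ↔ r) = U ∧ False = False
False ∉ {True}.

No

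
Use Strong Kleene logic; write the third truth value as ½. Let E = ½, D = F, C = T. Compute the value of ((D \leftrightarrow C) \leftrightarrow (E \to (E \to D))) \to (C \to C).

D \leftrightarrow C = F \leftrightarrow T = F
E \to D = ½ \to F = ½
E \to (E \to D) = ½ \to ½ = ½
(D \leftrightarrow C) \leftrightarrow (E \to (E \to D)) = F \leftrightarrow ½ = ½
C \to C = T \to T = T
((D \leftrightarrow C) \leftrightarrow (E \to (E \to D))) \to (C \to C) = ½ \to T = T

T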